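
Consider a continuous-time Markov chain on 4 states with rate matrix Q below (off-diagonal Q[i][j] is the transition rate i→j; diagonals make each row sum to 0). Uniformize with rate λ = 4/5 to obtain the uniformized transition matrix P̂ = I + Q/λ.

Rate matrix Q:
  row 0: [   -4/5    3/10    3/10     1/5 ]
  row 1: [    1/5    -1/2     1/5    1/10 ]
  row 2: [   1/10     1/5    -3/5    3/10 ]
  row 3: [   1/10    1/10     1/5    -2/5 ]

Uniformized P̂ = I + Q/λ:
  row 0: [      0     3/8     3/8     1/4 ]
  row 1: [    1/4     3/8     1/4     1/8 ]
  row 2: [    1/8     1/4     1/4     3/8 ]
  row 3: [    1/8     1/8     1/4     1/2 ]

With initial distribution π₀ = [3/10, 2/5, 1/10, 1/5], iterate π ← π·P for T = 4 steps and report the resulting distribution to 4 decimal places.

π = [0.1403, 0.2596, 0.2676, 0.3324]

t=0: π = [0.3000, 0.4000, 0.1000, 0.2000]
t=1: π = [0.1375, 0.3125, 0.2875, 0.2625]
t=2: π = [0.1469, 0.2734, 0.2672, 0.3125]
t=3: π = [0.1408, 0.2635, 0.2684, 0.3273]
t=4: π = [0.1403, 0.2596, 0.2676, 0.3324]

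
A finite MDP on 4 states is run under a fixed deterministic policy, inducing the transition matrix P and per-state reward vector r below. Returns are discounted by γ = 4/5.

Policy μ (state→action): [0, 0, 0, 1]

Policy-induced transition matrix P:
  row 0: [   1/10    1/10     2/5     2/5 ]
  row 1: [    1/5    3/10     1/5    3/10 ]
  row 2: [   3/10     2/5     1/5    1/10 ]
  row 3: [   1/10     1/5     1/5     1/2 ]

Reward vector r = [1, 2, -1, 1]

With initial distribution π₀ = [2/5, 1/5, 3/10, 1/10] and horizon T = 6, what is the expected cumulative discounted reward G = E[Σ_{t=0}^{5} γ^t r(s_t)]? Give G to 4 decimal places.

t=0: π = [0.4000, 0.2000, 0.3000, 0.1000], E[r] = 0.6000, γ^t·E[r] = 0.600000, running G = 0.600000
t=1: π = [0.1800, 0.2400, 0.2800, 0.3000], E[r] = 0.6800, γ^t·E[r] = 0.544000, running G = 1.144000
t=2: π = [0.1800, 0.2620, 0.2360, 0.3220], E[r] = 0.7900, γ^t·E[r] = 0.505600, running G = 1.649600
t=3: π = [0.1734, 0.2554, 0.2360, 0.3352], E[r] = 0.7834, γ^t·E[r] = 0.401101, running G = 2.050701
t=4: π = [0.1727, 0.2554, 0.2347, 0.3372], E[r] = 0.7860, γ^t·E[r] = 0.321962, running G = 2.372663
t=5: π = [0.1725, 0.2552, 0.2345, 0.3378], E[r] = 0.7861, γ^t·E[r] = 0.257591, running G = 2.630254

G = 2.6303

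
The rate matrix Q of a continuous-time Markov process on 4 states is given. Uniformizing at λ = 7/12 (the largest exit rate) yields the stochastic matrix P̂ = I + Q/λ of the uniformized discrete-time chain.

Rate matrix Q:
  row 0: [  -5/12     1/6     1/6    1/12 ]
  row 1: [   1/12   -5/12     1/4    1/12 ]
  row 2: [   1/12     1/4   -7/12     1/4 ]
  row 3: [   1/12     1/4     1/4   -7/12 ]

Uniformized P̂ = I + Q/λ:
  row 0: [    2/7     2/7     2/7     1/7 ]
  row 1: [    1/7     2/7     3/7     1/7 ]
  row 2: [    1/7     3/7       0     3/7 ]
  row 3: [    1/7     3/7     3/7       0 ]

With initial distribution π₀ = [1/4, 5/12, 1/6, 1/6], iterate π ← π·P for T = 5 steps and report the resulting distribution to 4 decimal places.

π = [0.1667, 0.3542, 0.2847, 0.1945]

t=0: π = [0.2500, 0.4167, 0.1667, 0.1667]
t=1: π = [0.1786, 0.3333, 0.3214, 0.1667]
t=2: π = [0.1684, 0.3554, 0.2653, 0.2109]
t=3: π = [0.1669, 0.3537, 0.2908, 0.1885]
t=4: π = [0.1667, 0.3542, 0.2801, 0.1990]
t=5: π = [0.1667, 0.3542, 0.2847, 0.1945]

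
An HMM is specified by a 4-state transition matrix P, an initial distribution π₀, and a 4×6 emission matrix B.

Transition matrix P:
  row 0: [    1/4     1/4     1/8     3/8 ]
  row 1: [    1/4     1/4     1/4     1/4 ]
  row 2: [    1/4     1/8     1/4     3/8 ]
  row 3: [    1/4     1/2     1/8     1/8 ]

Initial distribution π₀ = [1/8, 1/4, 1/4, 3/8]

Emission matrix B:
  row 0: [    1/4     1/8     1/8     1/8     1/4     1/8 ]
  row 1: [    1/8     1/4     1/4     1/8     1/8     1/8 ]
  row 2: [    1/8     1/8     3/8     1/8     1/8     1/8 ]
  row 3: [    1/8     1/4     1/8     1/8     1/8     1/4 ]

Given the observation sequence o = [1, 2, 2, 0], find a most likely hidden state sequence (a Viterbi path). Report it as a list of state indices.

path = [3, 1, 2, 0]

t=0: δ = [1.562e-02, 6.250e-02, 3.125e-02, 9.375e-02]  (obs o_0=1)
t=1: δ = [2.930e-03, 1.172e-02, 5.859e-03, 1.953e-03]  ψ = [3, 3, 1, 1]  (obs o_1=2)
t=2: δ = [3.662e-04, 7.324e-04, 1.099e-03, 3.662e-04]  ψ = [1, 1, 1, 1]  (obs o_2=2)
t=3: δ = [6.866e-05, 2.289e-05, 3.433e-05, 5.150e-05]  ψ = [2, 1, 2, 2]  (obs o_3=0)
backtrack: best end state = 0; path = [3, 1, 2, 0]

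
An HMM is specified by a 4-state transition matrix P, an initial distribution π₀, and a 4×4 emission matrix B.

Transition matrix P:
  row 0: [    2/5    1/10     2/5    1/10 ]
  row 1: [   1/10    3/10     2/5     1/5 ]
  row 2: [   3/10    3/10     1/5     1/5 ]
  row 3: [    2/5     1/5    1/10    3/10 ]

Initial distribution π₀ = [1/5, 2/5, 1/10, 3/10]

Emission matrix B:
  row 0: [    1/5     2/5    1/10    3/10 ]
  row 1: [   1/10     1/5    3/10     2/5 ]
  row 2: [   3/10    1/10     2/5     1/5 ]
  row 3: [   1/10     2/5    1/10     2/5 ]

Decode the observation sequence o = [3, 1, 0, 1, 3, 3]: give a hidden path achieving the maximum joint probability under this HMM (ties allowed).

t=0: δ = [6.000e-02, 1.600e-01, 2.000e-02, 1.200e-01]  (obs o_0=3)
t=1: δ = [1.920e-02, 9.600e-03, 6.400e-03, 1.440e-02]  ψ = [3, 1, 1, 3]  (obs o_1=1)
t=2: δ = [1.536e-03, 2.880e-04, 2.304e-03, 4.320e-04]  ψ = [0, 1, 0, 3]  (obs o_2=0)
t=3: δ = [2.765e-04, 1.382e-04, 6.144e-05, 1.843e-04]  ψ = [2, 2, 0, 2]  (obs o_3=1)
t=4: δ = [3.318e-05, 1.659e-05, 2.212e-05, 2.212e-05]  ψ = [0, 1, 0, 3]  (obs o_4=3)
t=5: δ = [3.981e-06, 2.654e-06, 2.654e-06, 2.654e-06]  ψ = [0, 2, 0, 3]  (obs o_5=3)
backtrack: best end state = 0; path = [3, 0, 2, 0, 0, 0]

path = [3, 0, 2, 0, 0, 0]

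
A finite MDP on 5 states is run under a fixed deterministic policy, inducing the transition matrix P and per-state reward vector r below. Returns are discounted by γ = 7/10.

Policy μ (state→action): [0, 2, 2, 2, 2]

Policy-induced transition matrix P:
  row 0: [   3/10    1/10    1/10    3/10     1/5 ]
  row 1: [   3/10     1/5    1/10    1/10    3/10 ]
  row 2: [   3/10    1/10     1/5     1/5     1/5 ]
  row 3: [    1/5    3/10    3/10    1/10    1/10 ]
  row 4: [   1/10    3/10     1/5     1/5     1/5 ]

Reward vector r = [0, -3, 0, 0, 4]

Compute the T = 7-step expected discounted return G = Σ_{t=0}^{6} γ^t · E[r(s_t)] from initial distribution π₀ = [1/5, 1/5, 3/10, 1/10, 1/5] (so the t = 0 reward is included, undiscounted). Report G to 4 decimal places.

t=0: π = [0.2000, 0.2000, 0.3000, 0.1000, 0.2000], E[r] = 0.2000, γ^t·E[r] = 0.200000, running G = 0.200000
t=1: π = [0.2500, 0.1800, 0.1700, 0.1900, 0.2100], E[r] = 0.3000, γ^t·E[r] = 0.210000, running G = 0.410000
t=2: π = [0.2390, 0.1980, 0.1760, 0.1880, 0.1990], E[r] = 0.2020, γ^t·E[r] = 0.098980, running G = 0.508980
t=3: π = [0.2414, 0.1972, 0.1751, 0.1853, 0.2010], E[r] = 0.2124, γ^t·E[r] = 0.072853, running G = 0.581833
t=4: π = [0.2413, 0.1970, 0.1747, 0.1859, 0.2012], E[r] = 0.2138, γ^t·E[r] = 0.051338, running G = 0.633171
t=5: π = [0.2412, 0.1971, 0.1748, 0.1858, 0.2011], E[r] = 0.2131, γ^t·E[r] = 0.035815, running G = 0.668986
t=6: π = [0.2412, 0.1971, 0.1748, 0.1858, 0.2011], E[r] = 0.2132, γ^t·E[r] = 0.025083, running G = 0.694070

G = 0.6941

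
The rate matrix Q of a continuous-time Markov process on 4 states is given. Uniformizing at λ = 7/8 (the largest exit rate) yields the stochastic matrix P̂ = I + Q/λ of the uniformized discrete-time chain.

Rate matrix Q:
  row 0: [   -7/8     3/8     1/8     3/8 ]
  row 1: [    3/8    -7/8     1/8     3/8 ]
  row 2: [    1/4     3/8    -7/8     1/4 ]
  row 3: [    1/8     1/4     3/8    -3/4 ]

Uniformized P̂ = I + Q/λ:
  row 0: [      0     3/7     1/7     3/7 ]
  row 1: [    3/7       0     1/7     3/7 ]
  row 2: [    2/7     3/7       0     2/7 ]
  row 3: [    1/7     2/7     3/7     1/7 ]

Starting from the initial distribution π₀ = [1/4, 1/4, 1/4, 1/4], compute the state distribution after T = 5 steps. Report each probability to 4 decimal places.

t=0: π = [0.2500, 0.2500, 0.2500, 0.2500]
t=1: π = [0.2143, 0.2857, 0.1786, 0.3214]
t=2: π = [0.2194, 0.2602, 0.2092, 0.3112]
t=3: π = [0.2157, 0.2726, 0.2019, 0.3098]
t=4: π = [0.2188, 0.2675, 0.2025, 0.3112]
t=5: π = [0.2170, 0.2695, 0.2028, 0.3107]

π = [0.2170, 0.2695, 0.2028, 0.3107]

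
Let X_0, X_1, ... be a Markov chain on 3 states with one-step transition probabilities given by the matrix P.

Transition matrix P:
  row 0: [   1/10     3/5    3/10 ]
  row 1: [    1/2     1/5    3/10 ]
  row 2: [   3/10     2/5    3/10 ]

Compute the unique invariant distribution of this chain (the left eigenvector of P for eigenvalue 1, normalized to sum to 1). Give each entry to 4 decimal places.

Balance equations π_j = Σ_i π_i·P[i][j]:
  π_0 = 1/10·π_0 + 1/2·π_1 + 3/10·π_2
  π_1 = 3/5·π_0 + 1/5·π_1 + 2/5·π_2
  normalize: π_0 + π_1 + π_2 = 1
Solving the linear system gives exactly π = [11/35, 27/70, 3/10].

π = [0.3143, 0.3857, 0.3000]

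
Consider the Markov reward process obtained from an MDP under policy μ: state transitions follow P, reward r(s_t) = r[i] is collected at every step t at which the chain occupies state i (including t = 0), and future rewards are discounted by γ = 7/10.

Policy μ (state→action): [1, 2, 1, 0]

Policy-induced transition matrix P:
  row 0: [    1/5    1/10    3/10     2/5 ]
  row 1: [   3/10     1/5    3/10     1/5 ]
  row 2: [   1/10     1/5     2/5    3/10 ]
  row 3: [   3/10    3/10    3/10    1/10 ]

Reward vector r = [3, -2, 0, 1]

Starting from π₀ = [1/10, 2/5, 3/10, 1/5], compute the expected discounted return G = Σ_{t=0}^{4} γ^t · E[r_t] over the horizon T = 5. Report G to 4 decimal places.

G = 0.5686

t=0: π = [0.1000, 0.4000, 0.3000, 0.2000], E[r] = -0.3000, γ^t·E[r] = -0.300000, running G = -0.300000
t=1: π = [0.2300, 0.2100, 0.3300, 0.2300], E[r] = 0.5000, γ^t·E[r] = 0.350000, running G = 0.050000
t=2: π = [0.2110, 0.2000, 0.3330, 0.2560], E[r] = 0.4890, γ^t·E[r] = 0.239610, running G = 0.289610
t=3: π = [0.2123, 0.2045, 0.3333, 0.2499], E[r] = 0.4778, γ^t·E[r] = 0.163885, running G = 0.453495
t=4: π = [0.2121, 0.2038, 0.3333, 0.2508], E[r] = 0.4796, γ^t·E[r] = 0.115154, running G = 0.568650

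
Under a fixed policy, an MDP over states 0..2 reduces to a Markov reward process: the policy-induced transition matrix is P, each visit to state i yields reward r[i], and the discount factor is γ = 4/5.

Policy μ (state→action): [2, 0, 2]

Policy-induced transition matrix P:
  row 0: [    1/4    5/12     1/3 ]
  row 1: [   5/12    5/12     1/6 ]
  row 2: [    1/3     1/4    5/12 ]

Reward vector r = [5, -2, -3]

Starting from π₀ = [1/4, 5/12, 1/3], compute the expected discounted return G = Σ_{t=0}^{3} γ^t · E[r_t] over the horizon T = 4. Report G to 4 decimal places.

t=0: π = [0.2500, 0.4167, 0.3333], E[r] = -0.5833, γ^t·E[r] = -0.583333, running G = -0.583333
t=1: π = [0.3472, 0.3611, 0.2917], E[r] = 0.1389, γ^t·E[r] = 0.111111, running G = -0.472222
t=2: π = [0.3345, 0.3681, 0.2975], E[r] = 0.0440, γ^t·E[r] = 0.028148, running G = -0.444074
t=3: π = [0.3361, 0.3671, 0.2968], E[r] = 0.0561, γ^t·E[r] = 0.028741, running G = -0.415333

G = -0.4153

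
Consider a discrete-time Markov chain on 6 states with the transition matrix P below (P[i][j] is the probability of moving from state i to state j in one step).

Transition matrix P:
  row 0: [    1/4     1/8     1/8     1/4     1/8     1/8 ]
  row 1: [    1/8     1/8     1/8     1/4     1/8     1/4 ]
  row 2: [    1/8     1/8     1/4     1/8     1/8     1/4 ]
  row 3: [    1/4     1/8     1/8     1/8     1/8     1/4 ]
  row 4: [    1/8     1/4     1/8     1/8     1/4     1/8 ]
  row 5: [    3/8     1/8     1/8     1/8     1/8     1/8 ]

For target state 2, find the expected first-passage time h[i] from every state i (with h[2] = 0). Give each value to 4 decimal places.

First-step conditioning: h[2] = 0; for i ≠ 2, h[i] = 1 + Σ_k P[i][k]·h[k].
  h[0] = 1 + 1/4·h[0] + 1/8·h[1] + 1/4·h[3] + 1/8·h[4] + 1/8·h[5]
  h[1] = 1 + 1/8·h[0] + 1/8·h[1] + 1/4·h[3] + 1/8·h[4] + 1/4·h[5]
  h[3] = 1 + 1/4·h[0] + 1/8·h[1] + 1/8·h[3] + 1/8·h[4] + 1/4·h[5]
  h[4] = 1 + 1/8·h[0] + 1/4·h[1] + 1/8·h[3] + 1/4·h[4] + 1/8·h[5]
  h[5] = 1 + 3/8·h[0] + 1/8·h[1] + 1/8·h[3] + 1/8·h[4] + 1/8·h[5]
Solving the 5×5 linear system over states ≠ 2 gives exactly h = [8, 8, 0, 8, 8, 8] (h[2] = 0 is the target).

h = [8.0000, 8.0000, 0.0000, 8.0000, 8.0000, 8.0000]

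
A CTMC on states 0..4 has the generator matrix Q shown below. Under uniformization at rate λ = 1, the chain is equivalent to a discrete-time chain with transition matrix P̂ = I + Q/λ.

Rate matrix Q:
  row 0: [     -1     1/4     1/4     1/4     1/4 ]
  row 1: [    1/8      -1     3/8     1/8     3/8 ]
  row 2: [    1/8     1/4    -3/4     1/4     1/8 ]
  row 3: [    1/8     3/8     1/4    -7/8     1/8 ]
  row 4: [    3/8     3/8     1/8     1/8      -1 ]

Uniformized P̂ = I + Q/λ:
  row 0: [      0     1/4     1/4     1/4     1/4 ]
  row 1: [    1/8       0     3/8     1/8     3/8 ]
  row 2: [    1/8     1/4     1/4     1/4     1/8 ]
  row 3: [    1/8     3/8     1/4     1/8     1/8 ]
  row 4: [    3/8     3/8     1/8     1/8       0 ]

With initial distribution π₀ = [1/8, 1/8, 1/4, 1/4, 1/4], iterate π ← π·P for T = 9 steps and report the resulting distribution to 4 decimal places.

π = [0.1512, 0.2357, 0.2569, 0.1760, 0.1802]

t=0: π = [0.1250, 0.1250, 0.2500, 0.2500, 0.2500]
t=1: π = [0.1719, 0.2813, 0.2344, 0.1719, 0.1406]
t=2: π = [0.1387, 0.2188, 0.2676, 0.1758, 0.1992]
t=3: π = [0.1575, 0.2422, 0.2524, 0.1758, 0.1721]
t=4: π = [0.1483, 0.2329, 0.2588, 0.1762, 0.1837]
t=5: π = [0.1524, 0.2368, 0.2562, 0.1759, 0.1788]
t=6: π = [0.1507, 0.2351, 0.2572, 0.1761, 0.1809]
t=7: π = [0.1514, 0.2358, 0.2568, 0.1760, 0.1800]
t=8: π = [0.1511, 0.2355, 0.2570, 0.1760, 0.1804]
t=9: π = [0.1512, 0.2357, 0.2569, 0.1760, 0.1802]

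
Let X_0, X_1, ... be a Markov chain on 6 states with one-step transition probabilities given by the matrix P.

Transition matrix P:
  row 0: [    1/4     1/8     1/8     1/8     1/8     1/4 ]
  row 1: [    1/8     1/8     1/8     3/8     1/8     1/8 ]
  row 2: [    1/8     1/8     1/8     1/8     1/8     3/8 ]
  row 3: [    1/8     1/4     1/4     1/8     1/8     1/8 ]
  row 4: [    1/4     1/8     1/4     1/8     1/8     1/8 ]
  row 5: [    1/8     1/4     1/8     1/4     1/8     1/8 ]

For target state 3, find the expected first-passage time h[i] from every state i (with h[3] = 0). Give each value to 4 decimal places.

First-step conditioning: h[3] = 0; for i ≠ 3, h[i] = 1 + Σ_k P[i][k]·h[k].
  h[0] = 1 + 1/4·h[0] + 1/8·h[1] + 1/8·h[2] + 1/8·h[4] + 1/4·h[5]
  h[1] = 1 + 1/8·h[0] + 1/8·h[1] + 1/8·h[2] + 1/8·h[4] + 1/8·h[5]
  h[2] = 1 + 1/8·h[0] + 1/8·h[1] + 1/8·h[2] + 1/8·h[4] + 3/8·h[5]
  h[4] = 1 + 1/4·h[0] + 1/8·h[1] + 1/4·h[2] + 1/8·h[4] + 1/8·h[5]
  h[5] = 1 + 1/8·h[0] + 1/4·h[1] + 1/8·h[2] + 1/8·h[4] + 1/8·h[5]
Solving the 5×5 linear system over states ≠ 3 gives exactly h = [18688/3525, 14336/3525, 18368/3525, 0, 18968/3525, 5376/1175] (h[3] = 0 is the target).

h = [5.3016, 4.0670, 5.2108, 0.0000, 5.3810, 4.5753]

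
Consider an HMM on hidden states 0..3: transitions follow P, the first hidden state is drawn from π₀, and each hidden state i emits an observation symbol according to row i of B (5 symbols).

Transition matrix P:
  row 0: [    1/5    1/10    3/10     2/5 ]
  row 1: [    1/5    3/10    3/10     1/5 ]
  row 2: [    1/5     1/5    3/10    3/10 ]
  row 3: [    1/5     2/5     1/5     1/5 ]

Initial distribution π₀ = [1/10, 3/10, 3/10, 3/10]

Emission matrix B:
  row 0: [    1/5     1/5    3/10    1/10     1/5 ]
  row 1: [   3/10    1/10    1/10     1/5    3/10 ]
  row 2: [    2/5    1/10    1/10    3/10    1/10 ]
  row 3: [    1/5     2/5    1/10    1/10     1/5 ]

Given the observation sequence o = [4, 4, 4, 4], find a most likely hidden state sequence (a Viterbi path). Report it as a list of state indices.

t=0: δ = [2.000e-02, 9.000e-02, 3.000e-02, 6.000e-02]  (obs o_0=4)
t=1: δ = [3.600e-03, 8.100e-03, 2.700e-03, 3.600e-03]  ψ = [1, 1, 1, 1]  (obs o_1=4)
t=2: δ = [3.240e-04, 7.290e-04, 2.430e-04, 3.240e-04]  ψ = [1, 1, 1, 1]  (obs o_2=4)
t=3: δ = [2.916e-05, 6.561e-05, 2.187e-05, 2.916e-05]  ψ = [1, 1, 1, 1]  (obs o_3=4)
backtrack: best end state = 1; path = [1, 1, 1, 1]

path = [1, 1, 1, 1]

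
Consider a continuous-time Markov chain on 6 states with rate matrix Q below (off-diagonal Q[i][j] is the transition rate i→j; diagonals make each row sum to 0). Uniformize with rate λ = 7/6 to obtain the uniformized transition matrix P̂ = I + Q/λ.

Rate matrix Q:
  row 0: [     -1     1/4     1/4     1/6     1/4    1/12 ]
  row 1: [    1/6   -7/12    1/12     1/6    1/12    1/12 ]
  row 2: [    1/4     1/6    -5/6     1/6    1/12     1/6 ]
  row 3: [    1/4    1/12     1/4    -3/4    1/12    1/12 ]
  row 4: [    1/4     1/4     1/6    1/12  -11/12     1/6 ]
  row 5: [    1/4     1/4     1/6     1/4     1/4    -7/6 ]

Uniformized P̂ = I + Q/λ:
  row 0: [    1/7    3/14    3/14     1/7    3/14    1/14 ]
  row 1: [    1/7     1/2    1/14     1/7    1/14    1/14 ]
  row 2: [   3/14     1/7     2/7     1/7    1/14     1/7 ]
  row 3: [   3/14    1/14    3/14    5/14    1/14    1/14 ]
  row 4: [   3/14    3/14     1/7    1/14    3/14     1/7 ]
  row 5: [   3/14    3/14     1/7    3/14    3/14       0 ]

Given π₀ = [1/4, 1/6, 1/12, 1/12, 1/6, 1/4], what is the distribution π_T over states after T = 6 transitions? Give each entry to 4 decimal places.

t=0: π = [0.2500, 0.1667, 0.0833, 0.0833, 0.1667, 0.2500]
t=1: π = [0.1845, 0.2440, 0.1667, 0.1667, 0.1667, 0.0714]
t=2: π = [0.1837, 0.2483, 0.1743, 0.1718, 0.1318, 0.0901]
t=3: π = [0.1834, 0.2482, 0.1754, 0.1767, 0.1294, 0.0869]
t=4: π = [0.1835, 0.2474, 0.1759, 0.1777, 0.1285, 0.0870]
t=5: π = [0.1835, 0.2470, 0.1761, 0.1780, 0.1284, 0.0870]
t=6: π = [0.1835, 0.2469, 0.1762, 0.1780, 0.1284, 0.0870]

π = [0.1835, 0.2469, 0.1762, 0.1780, 0.1284, 0.0870]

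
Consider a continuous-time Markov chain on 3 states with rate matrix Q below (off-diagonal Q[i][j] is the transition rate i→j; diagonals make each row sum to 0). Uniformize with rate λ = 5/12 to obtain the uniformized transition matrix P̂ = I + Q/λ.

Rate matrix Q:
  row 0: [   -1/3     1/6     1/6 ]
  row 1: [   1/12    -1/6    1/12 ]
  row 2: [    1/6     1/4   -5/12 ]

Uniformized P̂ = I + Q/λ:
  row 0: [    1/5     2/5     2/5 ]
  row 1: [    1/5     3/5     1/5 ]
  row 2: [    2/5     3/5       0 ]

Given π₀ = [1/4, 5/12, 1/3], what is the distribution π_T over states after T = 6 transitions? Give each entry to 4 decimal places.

π = [0.2413, 0.5517, 0.2070]

t=0: π = [0.2500, 0.4167, 0.3333]
t=1: π = [0.2667, 0.5500, 0.1833]
t=2: π = [0.2367, 0.5467, 0.2167]
t=3: π = [0.2433, 0.5527, 0.2040]
t=4: π = [0.2408, 0.5513, 0.2079]
t=5: π = [0.2416, 0.5518, 0.2066]
t=6: π = [0.2413, 0.5517, 0.2070]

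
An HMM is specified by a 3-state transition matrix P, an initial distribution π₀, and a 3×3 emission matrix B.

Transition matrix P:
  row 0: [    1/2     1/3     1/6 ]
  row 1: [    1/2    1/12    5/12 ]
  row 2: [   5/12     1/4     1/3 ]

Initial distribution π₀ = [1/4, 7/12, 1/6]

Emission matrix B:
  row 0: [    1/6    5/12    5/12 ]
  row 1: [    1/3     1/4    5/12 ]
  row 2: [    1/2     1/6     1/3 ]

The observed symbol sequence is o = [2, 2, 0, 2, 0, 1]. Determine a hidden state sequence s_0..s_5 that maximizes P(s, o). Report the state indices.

t=0: δ = [1.042e-01, 2.431e-01, 5.556e-02]  (obs o_0=2)
t=1: δ = [5.064e-02, 1.447e-02, 3.376e-02]  ψ = [1, 0, 1]  (obs o_1=2)
t=2: δ = [4.220e-03, 5.626e-03, 5.626e-03]  ψ = [0, 0, 2]  (obs o_2=0)
t=3: δ = [1.172e-03, 5.861e-04, 7.814e-04]  ψ = [1, 0, 1]  (obs o_3=2)
t=4: δ = [9.768e-05, 1.302e-04, 1.302e-04]  ψ = [0, 0, 2]  (obs o_4=0)
t=5: δ = [2.713e-05, 8.140e-06, 9.044e-06]  ψ = [1, 0, 1]  (obs o_5=1)
backtrack: best end state = 0; path = [1, 0, 1, 0, 1, 0]

path = [1, 0, 1, 0, 1, 0]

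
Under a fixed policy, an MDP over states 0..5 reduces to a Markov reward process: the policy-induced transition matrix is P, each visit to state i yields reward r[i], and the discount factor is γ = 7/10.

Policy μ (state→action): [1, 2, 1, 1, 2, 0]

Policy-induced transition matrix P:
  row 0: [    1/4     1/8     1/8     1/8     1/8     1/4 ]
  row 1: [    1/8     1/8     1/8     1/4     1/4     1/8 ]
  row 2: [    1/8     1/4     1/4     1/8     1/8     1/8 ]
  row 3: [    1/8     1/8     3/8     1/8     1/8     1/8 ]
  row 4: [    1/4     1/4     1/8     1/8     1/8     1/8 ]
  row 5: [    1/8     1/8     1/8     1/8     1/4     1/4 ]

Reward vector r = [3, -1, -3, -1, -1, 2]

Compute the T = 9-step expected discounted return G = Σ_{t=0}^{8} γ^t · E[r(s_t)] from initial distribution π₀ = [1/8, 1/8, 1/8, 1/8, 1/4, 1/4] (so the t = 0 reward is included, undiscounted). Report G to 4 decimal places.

G = -0.3934

t=0: π = [0.1250, 0.1250, 0.1250, 0.1250, 0.2500, 0.2500], E[r] = 0.0000, γ^t·E[r] = 0.000000, running G = 0.000000
t=1: π = [0.1719, 0.1719, 0.1719, 0.1406, 0.1719, 0.1719], E[r] = -0.1406, γ^t·E[r] = -0.098438, running G = -0.098438
t=2: π = [0.1680, 0.1680, 0.1816, 0.1465, 0.1680, 0.1680], E[r] = -0.1875, γ^t·E[r] = -0.091875, running G = -0.190313
t=3: π = [0.1670, 0.1687, 0.1843, 0.1460, 0.1670, 0.1670], E[r] = -0.1997, γ^t·E[r] = -0.068500, running G = -0.258812
t=4: π = [0.1667, 0.1689, 0.1845, 0.1461, 0.1670, 0.1667], E[r] = -0.2018, γ^t·E[r] = -0.048463, running G = -0.307275
t=5: π = [0.1667, 0.1689, 0.1846, 0.1461, 0.1670, 0.1667], E[r] = -0.2023, γ^t·E[r] = -0.033994, running G = -0.341269
t=6: π = [0.1667, 0.1689, 0.1846, 0.1461, 0.1670, 0.1667], E[r] = -0.2023, γ^t·E[r] = -0.023806, running G = -0.365074
t=7: π = [0.1667, 0.1689, 0.1846, 0.1461, 0.1670, 0.1667], E[r] = -0.2024, γ^t·E[r] = -0.016665, running G = -0.381740
t=8: π = [0.1667, 0.1689, 0.1846, 0.1461, 0.1670, 0.1667], E[r] = -0.2024, γ^t·E[r] = -0.011666, running G = -0.393405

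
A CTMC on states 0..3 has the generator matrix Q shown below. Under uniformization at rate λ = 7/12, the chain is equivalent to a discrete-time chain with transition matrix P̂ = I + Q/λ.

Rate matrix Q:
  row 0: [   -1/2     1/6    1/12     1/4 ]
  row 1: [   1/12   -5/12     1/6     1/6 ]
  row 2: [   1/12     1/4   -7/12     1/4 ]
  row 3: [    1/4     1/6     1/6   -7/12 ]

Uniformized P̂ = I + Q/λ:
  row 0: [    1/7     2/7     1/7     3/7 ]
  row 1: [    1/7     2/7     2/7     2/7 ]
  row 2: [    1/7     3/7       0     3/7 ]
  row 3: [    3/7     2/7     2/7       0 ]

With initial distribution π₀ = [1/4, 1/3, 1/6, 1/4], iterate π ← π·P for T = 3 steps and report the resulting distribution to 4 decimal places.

π = [0.2191, 0.3139, 0.1978, 0.2692]

t=0: π = [0.2500, 0.3333, 0.1667, 0.2500]
t=1: π = [0.2143, 0.3095, 0.2024, 0.2738]
t=2: π = [0.2211, 0.3146, 0.1973, 0.2670]
t=3: π = [0.2191, 0.3139, 0.1978, 0.2692]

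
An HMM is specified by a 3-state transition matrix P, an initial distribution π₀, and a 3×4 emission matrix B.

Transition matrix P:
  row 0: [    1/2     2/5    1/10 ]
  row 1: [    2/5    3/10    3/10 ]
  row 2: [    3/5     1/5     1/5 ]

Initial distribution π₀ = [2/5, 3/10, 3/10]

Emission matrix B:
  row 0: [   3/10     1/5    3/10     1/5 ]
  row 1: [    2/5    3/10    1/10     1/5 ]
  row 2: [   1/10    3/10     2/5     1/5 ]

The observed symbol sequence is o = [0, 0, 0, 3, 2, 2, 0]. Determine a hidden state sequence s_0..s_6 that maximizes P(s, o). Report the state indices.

t=0: δ = [1.200e-01, 1.200e-01, 3.000e-02]  (obs o_0=0)
t=1: δ = [1.800e-02, 1.920e-02, 3.600e-03]  ψ = [0, 0, 1]  (obs o_1=0)
t=2: δ = [2.700e-03, 2.880e-03, 5.760e-04]  ψ = [0, 0, 1]  (obs o_2=0)
t=3: δ = [2.700e-04, 2.160e-04, 1.728e-04]  ψ = [0, 0, 1]  (obs o_3=3)
t=4: δ = [4.050e-05, 1.080e-05, 2.592e-05]  ψ = [0, 0, 1]  (obs o_4=2)
t=5: δ = [6.075e-06, 1.620e-06, 2.074e-06]  ψ = [0, 0, 2]  (obs o_5=2)
t=6: δ = [9.112e-07, 9.720e-07, 6.075e-08]  ψ = [0, 0, 0]  (obs o_6=0)
backtrack: best end state = 1; path = [0, 0, 0, 0, 0, 0, 1]

path = [0, 0, 0, 0, 0, 0, 1]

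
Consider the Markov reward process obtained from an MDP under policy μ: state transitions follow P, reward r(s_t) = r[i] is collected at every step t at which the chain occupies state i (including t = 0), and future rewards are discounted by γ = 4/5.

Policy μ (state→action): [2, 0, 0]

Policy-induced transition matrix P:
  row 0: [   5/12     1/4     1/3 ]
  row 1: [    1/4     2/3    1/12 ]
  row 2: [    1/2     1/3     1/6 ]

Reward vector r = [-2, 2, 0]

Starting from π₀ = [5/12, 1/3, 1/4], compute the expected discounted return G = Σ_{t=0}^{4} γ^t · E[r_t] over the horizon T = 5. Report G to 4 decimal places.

G = 0.1394

t=0: π = [0.4167, 0.3333, 0.2500], E[r] = -0.1667, γ^t·E[r] = -0.166667, running G = -0.166667
t=1: π = [0.3819, 0.4097, 0.2083], E[r] = 0.0556, γ^t·E[r] = 0.044444, running G = -0.122222
t=2: π = [0.3657, 0.4381, 0.1962], E[r] = 0.1447, γ^t·E[r] = 0.092593, running G = -0.029630
t=3: π = [0.3600, 0.4489, 0.1911], E[r] = 0.1778, γ^t·E[r] = 0.091012, running G = 0.061383
t=4: π = [0.3578, 0.4530, 0.1893], E[r] = 0.1904, γ^t·E[r] = 0.077972, running G = 0.139355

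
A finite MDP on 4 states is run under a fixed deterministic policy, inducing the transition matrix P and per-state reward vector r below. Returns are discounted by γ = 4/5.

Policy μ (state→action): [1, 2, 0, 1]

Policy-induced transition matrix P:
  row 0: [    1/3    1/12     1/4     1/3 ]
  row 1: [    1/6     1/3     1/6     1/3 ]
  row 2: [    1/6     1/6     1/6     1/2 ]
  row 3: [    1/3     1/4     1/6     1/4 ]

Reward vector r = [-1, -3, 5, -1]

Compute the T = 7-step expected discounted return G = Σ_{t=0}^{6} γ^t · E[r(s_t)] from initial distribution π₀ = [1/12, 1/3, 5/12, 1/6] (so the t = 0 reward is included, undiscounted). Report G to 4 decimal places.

t=0: π = [0.0833, 0.3333, 0.4167, 0.1667], E[r] = 0.8333, γ^t·E[r] = 0.833333, running G = 0.833333
t=1: π = [0.2083, 0.2292, 0.1736, 0.3889], E[r] = -0.4167, γ^t·E[r] = -0.333333, running G = 0.500000
t=2: π = [0.2662, 0.2199, 0.1840, 0.3299], E[r] = -0.3356, γ^t·E[r] = -0.214815, running G = 0.285185
t=3: π = [0.2660, 0.2086, 0.1889, 0.3365], E[r] = -0.2841, γ^t·E[r] = -0.145481, running G = 0.139704
t=4: π = [0.2671, 0.2073, 0.1888, 0.3368], E[r] = -0.2816, γ^t·E[r] = -0.115351, running G = 0.024352
t=5: π = [0.2673, 0.2070, 0.1889, 0.3367], E[r] = -0.2805, γ^t·E[r] = -0.091916, running G = -0.067564
t=6: π = [0.2673, 0.2070, 0.1889, 0.3368], E[r] = -0.2803, γ^t·E[r] = -0.073468, running G = -0.141032

G = -0.1410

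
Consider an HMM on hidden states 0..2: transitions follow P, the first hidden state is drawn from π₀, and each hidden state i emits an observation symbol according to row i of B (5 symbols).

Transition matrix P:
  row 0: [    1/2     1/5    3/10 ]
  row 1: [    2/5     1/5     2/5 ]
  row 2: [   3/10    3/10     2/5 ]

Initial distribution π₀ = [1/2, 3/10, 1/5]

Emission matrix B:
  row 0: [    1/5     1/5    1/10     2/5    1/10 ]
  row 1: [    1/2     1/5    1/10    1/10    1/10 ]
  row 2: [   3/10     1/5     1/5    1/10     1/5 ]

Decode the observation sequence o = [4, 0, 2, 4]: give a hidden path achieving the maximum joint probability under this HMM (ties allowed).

t=0: δ = [5.000e-02, 3.000e-02, 4.000e-02]  (obs o_0=4)
t=1: δ = [5.000e-03, 6.000e-03, 4.800e-03]  ψ = [0, 2, 2]  (obs o_1=0)
t=2: δ = [2.500e-04, 1.440e-04, 4.800e-04]  ψ = [0, 2, 1]  (obs o_2=2)
t=3: δ = [1.440e-05, 1.440e-05, 3.840e-05]  ψ = [2, 2, 2]  (obs o_3=4)
backtrack: best end state = 2; path = [2, 1, 2, 2]

path = [2, 1, 2, 2]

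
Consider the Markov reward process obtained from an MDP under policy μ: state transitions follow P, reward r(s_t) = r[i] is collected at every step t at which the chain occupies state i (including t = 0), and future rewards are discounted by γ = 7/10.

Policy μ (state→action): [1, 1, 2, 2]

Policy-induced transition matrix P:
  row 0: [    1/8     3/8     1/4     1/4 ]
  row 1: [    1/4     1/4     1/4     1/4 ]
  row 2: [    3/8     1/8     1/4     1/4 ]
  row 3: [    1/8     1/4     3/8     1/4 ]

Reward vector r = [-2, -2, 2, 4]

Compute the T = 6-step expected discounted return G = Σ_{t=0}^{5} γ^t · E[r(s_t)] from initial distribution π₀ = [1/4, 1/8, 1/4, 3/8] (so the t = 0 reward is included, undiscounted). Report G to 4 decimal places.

t=0: π = [0.2500, 0.1250, 0.2500, 0.3750], E[r] = 1.2500, γ^t·E[r] = 1.250000, running G = 1.250000
t=1: π = [0.2031, 0.2500, 0.2969, 0.2500], E[r] = 0.6875, γ^t·E[r] = 0.481250, running G = 1.731250
t=2: π = [0.2305, 0.2383, 0.2813, 0.2500], E[r] = 0.6250, γ^t·E[r] = 0.306250, running G = 2.037500
t=3: π = [0.2251, 0.2437, 0.2813, 0.2500], E[r] = 0.6250, γ^t·E[r] = 0.214375, running G = 2.251875
t=4: π = [0.2258, 0.2430, 0.2813, 0.2500], E[r] = 0.6250, γ^t·E[r] = 0.150063, running G = 2.401938
t=5: π = [0.2257, 0.2431, 0.2813, 0.2500], E[r] = 0.6250, γ^t·E[r] = 0.105044, running G = 2.506981

G = 2.5070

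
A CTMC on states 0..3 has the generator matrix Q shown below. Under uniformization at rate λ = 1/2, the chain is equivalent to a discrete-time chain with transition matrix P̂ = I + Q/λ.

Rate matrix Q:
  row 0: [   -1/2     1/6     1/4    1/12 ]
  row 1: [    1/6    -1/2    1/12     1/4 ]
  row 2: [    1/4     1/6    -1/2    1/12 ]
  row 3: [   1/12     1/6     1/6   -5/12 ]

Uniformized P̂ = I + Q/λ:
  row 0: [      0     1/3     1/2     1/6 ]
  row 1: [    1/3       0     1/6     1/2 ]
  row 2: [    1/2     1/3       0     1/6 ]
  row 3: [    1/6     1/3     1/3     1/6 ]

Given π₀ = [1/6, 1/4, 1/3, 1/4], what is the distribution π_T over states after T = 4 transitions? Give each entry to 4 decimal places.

t=0: π = [0.1667, 0.2500, 0.3333, 0.2500]
t=1: π = [0.2917, 0.2500, 0.2083, 0.2500]
t=2: π = [0.2292, 0.2500, 0.2708, 0.2500]
t=3: π = [0.2604, 0.2500, 0.2396, 0.2500]
t=4: π = [0.2448, 0.2500, 0.2552, 0.2500]

π = [0.2448, 0.2500, 0.2552, 0.2500]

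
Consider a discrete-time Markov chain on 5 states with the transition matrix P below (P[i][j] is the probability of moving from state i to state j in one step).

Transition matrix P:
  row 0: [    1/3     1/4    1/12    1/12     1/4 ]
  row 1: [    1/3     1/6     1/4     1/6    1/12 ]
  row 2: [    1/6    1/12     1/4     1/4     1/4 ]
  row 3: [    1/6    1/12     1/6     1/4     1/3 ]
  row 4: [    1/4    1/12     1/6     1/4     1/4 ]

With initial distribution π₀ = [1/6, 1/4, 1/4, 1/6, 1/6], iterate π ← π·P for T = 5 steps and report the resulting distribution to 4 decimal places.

t=0: π = [0.1667, 0.2500, 0.2500, 0.1667, 0.1667]
t=1: π = [0.2500, 0.1319, 0.1944, 0.2014, 0.2222]
t=2: π = [0.2488, 0.1360, 0.1730, 0.1973, 0.2448]
t=3: π = [0.2512, 0.1361, 0.1717, 0.1972, 0.2438]
t=4: π = [0.2515, 0.1365, 0.1714, 0.1968, 0.2437]
t=5: π = [0.2517, 0.1366, 0.1714, 0.1967, 0.2436]

π = [0.2517, 0.1366, 0.1714, 0.1967, 0.2436]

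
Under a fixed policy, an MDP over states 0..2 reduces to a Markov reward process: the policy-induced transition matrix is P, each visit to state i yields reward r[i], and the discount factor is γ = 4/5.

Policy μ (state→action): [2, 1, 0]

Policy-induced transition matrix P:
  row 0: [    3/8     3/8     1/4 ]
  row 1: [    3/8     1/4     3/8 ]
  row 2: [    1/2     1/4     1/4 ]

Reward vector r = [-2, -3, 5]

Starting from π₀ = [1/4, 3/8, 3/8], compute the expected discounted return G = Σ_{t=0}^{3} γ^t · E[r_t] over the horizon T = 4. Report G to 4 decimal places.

G = -0.2555

t=0: π = [0.2500, 0.3750, 0.3750], E[r] = 0.2500, γ^t·E[r] = 0.250000, running G = 0.250000
t=1: π = [0.4219, 0.2813, 0.2969], E[r] = -0.2031, γ^t·E[r] = -0.162500, running G = 0.087500
t=2: π = [0.4121, 0.3027, 0.2852], E[r] = -0.3066, γ^t·E[r] = -0.196250, running G = -0.108750
t=3: π = [0.4106, 0.3015, 0.2878], E[r] = -0.2866, γ^t·E[r] = -0.146750, running G = -0.255500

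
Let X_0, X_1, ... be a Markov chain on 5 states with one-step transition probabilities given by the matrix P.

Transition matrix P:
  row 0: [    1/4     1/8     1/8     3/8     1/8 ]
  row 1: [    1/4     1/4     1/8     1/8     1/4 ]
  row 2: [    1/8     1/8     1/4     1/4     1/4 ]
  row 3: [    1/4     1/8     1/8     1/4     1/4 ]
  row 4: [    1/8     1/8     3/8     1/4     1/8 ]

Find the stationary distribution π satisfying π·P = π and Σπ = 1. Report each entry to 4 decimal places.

π = [0.2000, 0.1429, 0.2000, 0.2571, 0.2000]

Balance equations π_j = Σ_i π_i·P[i][j]:
  π_0 = 1/4·π_0 + 1/4·π_1 + 1/8·π_2 + 1/4·π_3 + 1/8·π_4
  π_1 = 1/8·π_0 + 1/4·π_1 + 1/8·π_2 + 1/8·π_3 + 1/8·π_4
  π_2 = 1/8·π_0 + 1/8·π_1 + 1/4·π_2 + 1/8·π_3 + 3/8·π_4
  π_3 = 3/8·π_0 + 1/8·π_1 + 1/4·π_2 + 1/4·π_3 + 1/4·π_4
  normalize: π_0 + π_1 + π_2 + π_3 + π_4 = 1
Solving the linear system gives exactly π = [1/5, 1/7, 1/5, 9/35, 1/5].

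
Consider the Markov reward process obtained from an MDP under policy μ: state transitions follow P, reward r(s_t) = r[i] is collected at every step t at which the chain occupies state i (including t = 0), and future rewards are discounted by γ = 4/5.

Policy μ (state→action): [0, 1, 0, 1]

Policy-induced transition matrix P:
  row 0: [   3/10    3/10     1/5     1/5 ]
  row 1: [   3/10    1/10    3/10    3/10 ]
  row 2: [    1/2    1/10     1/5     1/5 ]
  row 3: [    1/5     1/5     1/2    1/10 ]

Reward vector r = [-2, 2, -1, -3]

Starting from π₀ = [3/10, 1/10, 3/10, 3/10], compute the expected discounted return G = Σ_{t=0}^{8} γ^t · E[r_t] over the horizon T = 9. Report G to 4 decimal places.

G = -5.4704

t=0: π = [0.3000, 0.1000, 0.3000, 0.3000], E[r] = -1.6000, γ^t·E[r] = -1.600000, running G = -1.600000
t=1: π = [0.3300, 0.1900, 0.3000, 0.1800], E[r] = -1.1200, γ^t·E[r] = -0.896000, running G = -2.496000
t=2: π = [0.3420, 0.1840, 0.2730, 0.2010], E[r] = -1.1920, γ^t·E[r] = -0.762880, running G = -3.258880
t=3: π = [0.3345, 0.1885, 0.2787, 0.1983], E[r] = -1.1656, γ^t·E[r] = -0.596787, running G = -3.855667
t=4: π = [0.3359, 0.1867, 0.2783, 0.1990], E[r] = -1.1738, γ^t·E[r] = -0.480772, running G = -4.336439
t=5: π = [0.3358, 0.1871, 0.2784, 0.1988], E[r] = -1.1721, γ^t·E[r] = -0.384059, running G = -4.720499
t=6: π = [0.3358, 0.1870, 0.2783, 0.1988], E[r] = -1.1724, γ^t·E[r] = -0.307330, running G = -5.027828
t=7: π = [0.3358, 0.1870, 0.2784, 0.1988], E[r] = -1.1723, γ^t·E[r] = -0.245848, running G = -5.273677
t=8: π = [0.3358, 0.1870, 0.2784, 0.1988], E[r] = -1.1723, γ^t·E[r] = -0.196682, running G = -5.470359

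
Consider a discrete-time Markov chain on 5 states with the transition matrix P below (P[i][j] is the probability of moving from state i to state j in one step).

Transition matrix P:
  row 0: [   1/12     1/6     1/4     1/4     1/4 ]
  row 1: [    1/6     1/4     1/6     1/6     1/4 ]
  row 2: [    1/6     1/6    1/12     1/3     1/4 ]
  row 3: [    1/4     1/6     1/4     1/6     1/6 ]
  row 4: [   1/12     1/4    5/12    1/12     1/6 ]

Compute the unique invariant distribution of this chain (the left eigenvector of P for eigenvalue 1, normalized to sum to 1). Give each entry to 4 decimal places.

Balance equations π_j = Σ_i π_i·P[i][j]:
  π_0 = 1/12·π_0 + 1/6·π_1 + 1/6·π_2 + 1/4·π_3 + 1/12·π_4
  π_1 = 1/6·π_0 + 1/4·π_1 + 1/6·π_2 + 1/6·π_3 + 1/4·π_4
  π_2 = 1/4·π_0 + 1/6·π_1 + 1/12·π_2 + 1/4·π_3 + 5/12·π_4
  π_3 = 1/4·π_0 + 1/6·π_1 + 1/3·π_2 + 1/6·π_3 + 1/12·π_4
  normalize: π_0 + π_1 + π_2 + π_3 + π_4 = 1
Solving the linear system gives exactly π = [187/1225, 1727/8575, 1978/8575, 1714/8575, 1847/8575].

π = [0.1527, 0.2014, 0.2307, 0.1999, 0.2154]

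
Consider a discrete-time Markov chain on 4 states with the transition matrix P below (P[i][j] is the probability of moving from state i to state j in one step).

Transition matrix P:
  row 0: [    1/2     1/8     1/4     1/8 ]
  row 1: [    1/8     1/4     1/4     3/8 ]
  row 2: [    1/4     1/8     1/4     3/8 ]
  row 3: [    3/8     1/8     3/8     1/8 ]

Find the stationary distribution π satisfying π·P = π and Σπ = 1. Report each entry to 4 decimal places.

π = [0.3479, 0.1429, 0.2788, 0.2304]

Balance equations π_j = Σ_i π_i·P[i][j]:
  π_0 = 1/2·π_0 + 1/8·π_1 + 1/4·π_2 + 3/8·π_3
  π_1 = 1/8·π_0 + 1/4·π_1 + 1/8·π_2 + 1/8·π_3
  π_2 = 1/4·π_0 + 1/4·π_1 + 1/4·π_2 + 3/8·π_3
  normalize: π_0 + π_1 + π_2 + π_3 = 1
Solving the linear system gives exactly π = [151/434, 1/7, 121/434, 50/217].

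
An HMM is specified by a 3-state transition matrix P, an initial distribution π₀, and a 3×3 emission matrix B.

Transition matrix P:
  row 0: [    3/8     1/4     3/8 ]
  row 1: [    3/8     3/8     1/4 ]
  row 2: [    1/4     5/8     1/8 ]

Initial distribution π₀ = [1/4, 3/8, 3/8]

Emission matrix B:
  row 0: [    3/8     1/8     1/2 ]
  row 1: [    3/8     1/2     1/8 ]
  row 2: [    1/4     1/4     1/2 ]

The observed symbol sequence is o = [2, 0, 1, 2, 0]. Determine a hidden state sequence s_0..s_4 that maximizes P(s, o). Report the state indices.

t=0: δ = [1.250e-01, 4.688e-02, 1.875e-01]  (obs o_0=2)
t=1: δ = [1.758e-02, 4.395e-02, 1.172e-02]  ψ = [0, 2, 0]  (obs o_1=0)
t=2: δ = [2.060e-03, 8.240e-03, 2.747e-03]  ψ = [1, 1, 1]  (obs o_2=1)
t=3: δ = [1.545e-03, 3.862e-04, 1.030e-03]  ψ = [1, 1, 1]  (obs o_3=2)
t=4: δ = [2.173e-04, 2.414e-04, 1.448e-04]  ψ = [0, 2, 0]  (obs o_4=0)
backtrack: best end state = 1; path = [2, 1, 1, 2, 1]

path = [2, 1, 1, 2, 1]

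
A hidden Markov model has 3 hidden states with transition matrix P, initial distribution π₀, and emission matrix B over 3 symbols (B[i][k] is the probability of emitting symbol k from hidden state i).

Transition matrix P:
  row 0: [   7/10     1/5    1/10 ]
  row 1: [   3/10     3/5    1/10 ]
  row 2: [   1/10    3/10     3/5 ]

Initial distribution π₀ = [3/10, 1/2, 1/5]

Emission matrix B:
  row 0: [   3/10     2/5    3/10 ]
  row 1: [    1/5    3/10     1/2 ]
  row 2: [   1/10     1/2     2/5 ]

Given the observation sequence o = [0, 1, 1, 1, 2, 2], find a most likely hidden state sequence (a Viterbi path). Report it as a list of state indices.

path = [0, 0, 0, 0, 0, 0]

t=0: δ = [9.000e-02, 1.000e-01, 2.000e-02]  (obs o_0=0)
t=1: δ = [2.520e-02, 1.800e-02, 6.000e-03]  ψ = [0, 1, 2]  (obs o_1=1)
t=2: δ = [7.056e-03, 3.240e-03, 1.800e-03]  ψ = [0, 1, 2]  (obs o_2=1)
t=3: δ = [1.976e-03, 5.832e-04, 5.400e-04]  ψ = [0, 1, 2]  (obs o_3=1)
t=4: δ = [4.149e-04, 1.976e-04, 1.296e-04]  ψ = [0, 0, 2]  (obs o_4=2)
t=5: δ = [8.713e-05, 5.927e-05, 3.110e-05]  ψ = [0, 1, 2]  (obs o_5=2)
backtrack: best end state = 0; path = [0, 0, 0, 0, 0, 0]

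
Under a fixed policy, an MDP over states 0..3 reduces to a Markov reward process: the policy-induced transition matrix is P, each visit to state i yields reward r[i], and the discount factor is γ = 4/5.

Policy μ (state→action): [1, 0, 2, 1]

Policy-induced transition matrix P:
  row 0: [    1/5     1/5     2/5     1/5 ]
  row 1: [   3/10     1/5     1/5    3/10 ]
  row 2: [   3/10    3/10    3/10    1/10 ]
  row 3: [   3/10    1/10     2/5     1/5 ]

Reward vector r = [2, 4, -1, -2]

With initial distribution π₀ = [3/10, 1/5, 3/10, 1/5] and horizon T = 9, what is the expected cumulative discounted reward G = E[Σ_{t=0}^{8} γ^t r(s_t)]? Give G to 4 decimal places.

G = 3.0019

t=0: π = [0.3000, 0.2000, 0.3000, 0.2000], E[r] = 0.7000, γ^t·E[r] = 0.700000, running G = 0.700000
t=1: π = [0.2700, 0.2100, 0.3300, 0.1900], E[r] = 0.6700, γ^t·E[r] = 0.536000, running G = 1.236000
t=2: π = [0.2730, 0.2140, 0.3250, 0.1880], E[r] = 0.7010, γ^t·E[r] = 0.448640, running G = 1.684640
t=3: π = [0.2727, 0.2137, 0.3247, 0.1889], E[r] = 0.6977, γ^t·E[r] = 0.357222, running G = 2.041862
t=4: π = [0.2727, 0.2136, 0.3248, 0.1889], E[r] = 0.6972, γ^t·E[r] = 0.285569, running G = 2.327431
t=5: π = [0.2727, 0.2136, 0.3248, 0.1889], E[r] = 0.6972, γ^t·E[r] = 0.228474, running G = 2.555905
t=6: π = [0.2727, 0.2136, 0.3248, 0.1889], E[r] = 0.6973, γ^t·E[r] = 0.182784, running G = 2.738690
t=7: π = [0.2727, 0.2136, 0.3248, 0.1889], E[r] = 0.6973, γ^t·E[r] = 0.146227, running G = 2.884916
t=8: π = [0.2727, 0.2136, 0.3248, 0.1889], E[r] = 0.6973, γ^t·E[r] = 0.116981, running G = 3.001898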